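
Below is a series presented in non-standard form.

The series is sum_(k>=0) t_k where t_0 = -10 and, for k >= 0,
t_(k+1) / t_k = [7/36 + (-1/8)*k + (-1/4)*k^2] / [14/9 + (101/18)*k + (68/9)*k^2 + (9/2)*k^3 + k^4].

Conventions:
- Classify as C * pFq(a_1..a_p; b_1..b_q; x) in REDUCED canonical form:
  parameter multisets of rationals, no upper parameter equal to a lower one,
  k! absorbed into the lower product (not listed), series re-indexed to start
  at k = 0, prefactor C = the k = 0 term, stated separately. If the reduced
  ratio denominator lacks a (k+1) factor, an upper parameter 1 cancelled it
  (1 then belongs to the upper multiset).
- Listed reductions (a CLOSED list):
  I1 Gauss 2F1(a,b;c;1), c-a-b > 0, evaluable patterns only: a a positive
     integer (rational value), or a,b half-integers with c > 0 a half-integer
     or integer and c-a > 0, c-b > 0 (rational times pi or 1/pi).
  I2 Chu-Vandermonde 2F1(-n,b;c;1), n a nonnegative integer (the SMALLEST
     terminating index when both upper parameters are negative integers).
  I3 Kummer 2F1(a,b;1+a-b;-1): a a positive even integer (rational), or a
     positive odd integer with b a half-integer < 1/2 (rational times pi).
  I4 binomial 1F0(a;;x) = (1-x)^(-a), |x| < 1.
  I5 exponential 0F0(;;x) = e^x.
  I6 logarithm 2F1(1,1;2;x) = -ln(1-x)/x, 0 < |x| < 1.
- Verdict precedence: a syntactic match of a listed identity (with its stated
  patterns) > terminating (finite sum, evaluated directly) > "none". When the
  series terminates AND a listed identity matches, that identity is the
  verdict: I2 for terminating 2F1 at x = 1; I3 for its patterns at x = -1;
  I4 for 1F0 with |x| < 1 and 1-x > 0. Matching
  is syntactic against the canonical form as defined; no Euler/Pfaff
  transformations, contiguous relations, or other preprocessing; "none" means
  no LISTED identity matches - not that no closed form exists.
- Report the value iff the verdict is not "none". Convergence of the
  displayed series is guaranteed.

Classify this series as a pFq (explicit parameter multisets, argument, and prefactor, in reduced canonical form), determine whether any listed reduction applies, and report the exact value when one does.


With C = -10: the canonical form is 1F2(-2/3; 1, 4/3; -1/4). Verdict: none. Every listed pattern misses the 1F2 form at -1/4, upper {-2/3}.

The tell: t_0 = -10 here, and the parameter 7/6 appears in both the upper and lower lists and cancels.
Consecutive-term ratio: r(k) = (-1/4) * (k-2/3) / [(k+1) (k+4/3) (k+1)] - rational; roots negated = parameters, x = (-1/4), C = -10.


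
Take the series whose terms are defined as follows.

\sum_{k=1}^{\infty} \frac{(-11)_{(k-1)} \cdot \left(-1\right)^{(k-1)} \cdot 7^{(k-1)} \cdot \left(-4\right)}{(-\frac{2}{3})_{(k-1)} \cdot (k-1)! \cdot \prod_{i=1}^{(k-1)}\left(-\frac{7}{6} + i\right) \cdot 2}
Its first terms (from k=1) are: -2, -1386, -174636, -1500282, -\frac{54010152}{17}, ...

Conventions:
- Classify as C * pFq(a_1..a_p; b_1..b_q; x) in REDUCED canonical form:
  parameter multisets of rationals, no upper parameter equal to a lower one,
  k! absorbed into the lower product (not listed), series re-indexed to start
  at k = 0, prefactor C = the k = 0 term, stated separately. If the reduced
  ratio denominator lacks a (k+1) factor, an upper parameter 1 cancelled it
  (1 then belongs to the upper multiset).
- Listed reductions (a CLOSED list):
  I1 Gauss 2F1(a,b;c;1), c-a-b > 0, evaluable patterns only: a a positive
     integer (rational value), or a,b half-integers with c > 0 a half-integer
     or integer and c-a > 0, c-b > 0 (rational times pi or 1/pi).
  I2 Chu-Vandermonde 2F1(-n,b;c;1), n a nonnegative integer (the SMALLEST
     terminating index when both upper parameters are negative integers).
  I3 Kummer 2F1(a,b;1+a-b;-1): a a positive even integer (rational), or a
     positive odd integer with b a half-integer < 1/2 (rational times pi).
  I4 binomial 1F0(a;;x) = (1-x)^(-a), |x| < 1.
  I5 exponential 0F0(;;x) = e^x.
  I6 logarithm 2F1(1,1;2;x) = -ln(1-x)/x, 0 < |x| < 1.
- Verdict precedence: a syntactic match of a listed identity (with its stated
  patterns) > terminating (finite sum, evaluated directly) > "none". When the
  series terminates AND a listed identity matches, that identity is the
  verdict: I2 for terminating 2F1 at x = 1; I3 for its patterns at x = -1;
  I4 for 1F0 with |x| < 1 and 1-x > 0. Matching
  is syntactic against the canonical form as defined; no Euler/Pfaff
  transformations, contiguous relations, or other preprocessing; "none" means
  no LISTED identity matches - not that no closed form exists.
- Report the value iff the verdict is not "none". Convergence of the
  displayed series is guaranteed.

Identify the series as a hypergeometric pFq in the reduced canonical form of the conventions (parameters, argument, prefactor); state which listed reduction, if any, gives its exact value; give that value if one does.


Key step: t_0 being -2, the lower running product (prefactor -2) is a rising factorial.
Term ratio: r(k) = -7 * (k-11) / [(k-\frac{2}{3}) (k-\frac{1}{6}) (k+1)] ; factor over Q: parameters, x = -7, and C = -2.

Reduced: x = -7, 1F2, upper = {-11}, lower = {-\frac{2}{3}, -\frac{1}{6}}, C = -2. Verdict: terminating (-11 upstairs). 12 nonzero terms in all; added directly. Sum: -\frac{52623222576315683236839914}{6381410703694365625}.


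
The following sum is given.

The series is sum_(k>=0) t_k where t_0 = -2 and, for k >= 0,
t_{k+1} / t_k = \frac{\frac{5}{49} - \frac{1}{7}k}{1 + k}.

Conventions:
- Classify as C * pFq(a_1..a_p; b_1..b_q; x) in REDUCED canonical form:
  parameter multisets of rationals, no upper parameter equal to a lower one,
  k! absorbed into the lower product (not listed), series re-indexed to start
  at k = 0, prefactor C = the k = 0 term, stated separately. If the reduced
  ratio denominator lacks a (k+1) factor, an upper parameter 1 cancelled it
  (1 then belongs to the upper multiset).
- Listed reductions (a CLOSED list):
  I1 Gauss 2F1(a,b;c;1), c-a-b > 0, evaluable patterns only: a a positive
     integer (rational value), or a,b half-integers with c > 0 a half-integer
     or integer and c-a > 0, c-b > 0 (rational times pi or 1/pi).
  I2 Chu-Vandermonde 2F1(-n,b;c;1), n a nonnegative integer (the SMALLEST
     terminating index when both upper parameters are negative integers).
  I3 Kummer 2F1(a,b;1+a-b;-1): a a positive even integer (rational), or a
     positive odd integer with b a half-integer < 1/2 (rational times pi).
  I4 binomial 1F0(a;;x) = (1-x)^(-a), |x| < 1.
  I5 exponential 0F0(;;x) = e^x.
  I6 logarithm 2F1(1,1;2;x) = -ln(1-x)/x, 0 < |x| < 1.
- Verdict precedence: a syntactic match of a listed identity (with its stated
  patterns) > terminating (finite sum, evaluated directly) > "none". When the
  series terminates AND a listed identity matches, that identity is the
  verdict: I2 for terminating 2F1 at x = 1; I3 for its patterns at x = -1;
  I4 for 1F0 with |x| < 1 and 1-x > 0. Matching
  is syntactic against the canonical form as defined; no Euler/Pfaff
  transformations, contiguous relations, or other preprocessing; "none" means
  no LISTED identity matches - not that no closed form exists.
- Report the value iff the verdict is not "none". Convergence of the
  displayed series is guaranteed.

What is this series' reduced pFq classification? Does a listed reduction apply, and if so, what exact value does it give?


The series (x = -\frac{1}{7}) is 1F0: upper {-\frac{5}{7}}, lower {-}, prefactor -2. Verdict: the binomial series (I4) applies (the 1F0 binomial series: exponent 5/7, x = -\frac{1}{7}). Value: \left(-2\right) \cdot \left(\frac{8}{7}\right)^{\frac{5}{7}}.

Key step: t_0 being -2, the expanded ratio factors over Q; prefactor -2, roots give parameters.
Adjacent-term ratio: r(k) = -\frac{1}{7} * (k-\frac{5}{7}) / [(k+1)] ; factor over Q: parameters, x = -\frac{1}{7}, and C = -2.


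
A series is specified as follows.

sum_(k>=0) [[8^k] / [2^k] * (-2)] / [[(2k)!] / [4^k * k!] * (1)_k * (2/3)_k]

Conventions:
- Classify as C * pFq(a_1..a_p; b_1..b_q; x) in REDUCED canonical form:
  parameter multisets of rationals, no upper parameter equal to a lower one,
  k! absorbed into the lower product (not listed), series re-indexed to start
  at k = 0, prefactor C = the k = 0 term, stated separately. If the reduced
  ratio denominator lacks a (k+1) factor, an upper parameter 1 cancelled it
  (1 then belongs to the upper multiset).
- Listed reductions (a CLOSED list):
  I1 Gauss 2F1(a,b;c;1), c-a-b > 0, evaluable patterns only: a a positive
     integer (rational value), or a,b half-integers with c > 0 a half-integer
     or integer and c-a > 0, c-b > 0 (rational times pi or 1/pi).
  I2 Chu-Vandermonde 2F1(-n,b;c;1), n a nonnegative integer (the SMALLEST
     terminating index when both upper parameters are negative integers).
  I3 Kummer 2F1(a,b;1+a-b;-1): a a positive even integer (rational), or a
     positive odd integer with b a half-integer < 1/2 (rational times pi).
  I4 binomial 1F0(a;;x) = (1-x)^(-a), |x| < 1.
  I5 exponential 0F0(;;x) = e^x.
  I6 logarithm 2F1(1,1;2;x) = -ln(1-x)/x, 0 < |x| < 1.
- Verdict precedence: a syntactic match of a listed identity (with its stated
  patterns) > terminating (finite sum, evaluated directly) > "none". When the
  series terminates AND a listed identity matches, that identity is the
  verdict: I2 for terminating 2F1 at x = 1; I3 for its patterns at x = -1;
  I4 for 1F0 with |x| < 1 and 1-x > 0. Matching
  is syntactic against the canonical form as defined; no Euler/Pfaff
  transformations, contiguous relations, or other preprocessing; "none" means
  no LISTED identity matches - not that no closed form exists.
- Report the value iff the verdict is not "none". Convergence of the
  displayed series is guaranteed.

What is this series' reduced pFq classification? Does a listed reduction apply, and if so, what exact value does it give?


This is -2 * 0F2(-; 1/2, 2/3; 4) in reduced canonical form. Verdict: none. Every listed pattern misses the 0F2 form at 4, upper {-}.

Key step: t_0 = -2 here, and (1)_k (C = -2) is k! itself.
Consecutive-term ratio: r(k) = 4 * 1 / [(k+1/2) (k+2/3) (k+1)] - rational in k. x = 4; t_0 = -2; negate the roots.


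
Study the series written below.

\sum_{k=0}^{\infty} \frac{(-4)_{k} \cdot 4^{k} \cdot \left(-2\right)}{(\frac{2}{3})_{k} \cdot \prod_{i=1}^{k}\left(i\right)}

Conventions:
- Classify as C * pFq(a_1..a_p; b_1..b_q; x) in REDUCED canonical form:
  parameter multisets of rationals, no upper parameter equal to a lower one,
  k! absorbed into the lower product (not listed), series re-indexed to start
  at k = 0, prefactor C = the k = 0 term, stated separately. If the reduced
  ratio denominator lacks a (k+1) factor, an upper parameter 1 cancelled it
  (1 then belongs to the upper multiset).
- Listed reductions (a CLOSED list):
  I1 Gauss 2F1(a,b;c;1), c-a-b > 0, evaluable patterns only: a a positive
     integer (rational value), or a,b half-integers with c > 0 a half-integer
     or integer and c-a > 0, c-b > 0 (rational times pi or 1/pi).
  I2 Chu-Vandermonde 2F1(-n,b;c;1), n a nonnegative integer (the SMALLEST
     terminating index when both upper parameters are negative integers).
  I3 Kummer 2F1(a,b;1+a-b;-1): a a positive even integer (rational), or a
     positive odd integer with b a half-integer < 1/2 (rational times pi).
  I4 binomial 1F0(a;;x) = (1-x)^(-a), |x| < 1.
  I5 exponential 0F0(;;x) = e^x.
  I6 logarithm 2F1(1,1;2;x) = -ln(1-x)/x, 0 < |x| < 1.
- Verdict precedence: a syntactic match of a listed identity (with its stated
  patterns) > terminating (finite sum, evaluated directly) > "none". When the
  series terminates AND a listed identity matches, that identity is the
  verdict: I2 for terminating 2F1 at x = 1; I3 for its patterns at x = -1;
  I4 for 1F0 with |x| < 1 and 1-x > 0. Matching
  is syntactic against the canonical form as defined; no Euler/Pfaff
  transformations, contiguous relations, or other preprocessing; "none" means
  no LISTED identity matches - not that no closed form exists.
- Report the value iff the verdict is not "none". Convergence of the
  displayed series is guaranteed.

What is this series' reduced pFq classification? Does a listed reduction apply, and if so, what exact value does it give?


x = 4 here; the reduced form reads 1F1, upper {-4}, lower {\frac{2}{3}}, C = -2. Verdict: terminating at k = 4: the factor (-4)_k kills every later term; summing the 5 survivors is exact. Value: -\frac{62}{55}.

Structural cue: from the first term -2: the product of the first k integers (C = -2, x = 4) is k!.
Term ratio: r(k) = 4 * (k-4) / [(k+\frac{2}{3}) (k+1)] - rational in k. x = 4; t_0 = -2; negate the roots.


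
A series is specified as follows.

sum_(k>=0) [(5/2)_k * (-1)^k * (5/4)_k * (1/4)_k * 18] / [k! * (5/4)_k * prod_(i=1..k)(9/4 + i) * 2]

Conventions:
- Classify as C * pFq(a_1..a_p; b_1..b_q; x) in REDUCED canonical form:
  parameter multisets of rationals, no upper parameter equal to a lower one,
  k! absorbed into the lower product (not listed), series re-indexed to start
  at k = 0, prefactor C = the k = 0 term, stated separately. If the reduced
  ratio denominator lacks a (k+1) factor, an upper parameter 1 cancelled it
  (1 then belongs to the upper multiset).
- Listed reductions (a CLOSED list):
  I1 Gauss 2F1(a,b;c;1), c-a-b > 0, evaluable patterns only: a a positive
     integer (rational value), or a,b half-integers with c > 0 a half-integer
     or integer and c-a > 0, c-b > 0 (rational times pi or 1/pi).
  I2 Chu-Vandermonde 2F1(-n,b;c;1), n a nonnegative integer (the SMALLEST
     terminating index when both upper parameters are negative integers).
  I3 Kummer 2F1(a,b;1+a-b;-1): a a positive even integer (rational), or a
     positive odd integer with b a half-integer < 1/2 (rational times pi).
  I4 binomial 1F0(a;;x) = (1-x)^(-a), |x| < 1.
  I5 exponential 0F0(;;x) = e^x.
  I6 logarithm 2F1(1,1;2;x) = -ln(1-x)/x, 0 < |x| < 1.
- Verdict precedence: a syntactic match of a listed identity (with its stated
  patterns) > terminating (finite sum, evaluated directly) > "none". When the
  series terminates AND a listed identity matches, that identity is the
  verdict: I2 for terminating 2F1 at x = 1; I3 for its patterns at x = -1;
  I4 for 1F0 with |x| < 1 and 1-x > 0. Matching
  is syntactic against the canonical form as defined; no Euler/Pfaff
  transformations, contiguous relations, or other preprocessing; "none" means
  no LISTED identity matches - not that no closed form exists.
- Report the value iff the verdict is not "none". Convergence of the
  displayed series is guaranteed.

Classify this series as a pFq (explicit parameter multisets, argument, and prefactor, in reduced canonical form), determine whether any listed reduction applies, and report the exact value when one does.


At argument -1: a 2F1 with upper {1/4, 5/2}, lower {13/4}, scaled by C = 9. Verdict: none. A 2F1 with upper {1/4, 5/2} fits none of I1-I6 at x = -1; the sum runs forever.

The tell: from the first term 9: the lower running product (C = 9) is a rising factorial.
Consecutive-term ratio: r(k) = (-1) * (k+1/4) (k+5/2) / [(k+13/4) (k+1)] - poly over poly, x = (-1) from leading terms; C = 9 at k = 0.


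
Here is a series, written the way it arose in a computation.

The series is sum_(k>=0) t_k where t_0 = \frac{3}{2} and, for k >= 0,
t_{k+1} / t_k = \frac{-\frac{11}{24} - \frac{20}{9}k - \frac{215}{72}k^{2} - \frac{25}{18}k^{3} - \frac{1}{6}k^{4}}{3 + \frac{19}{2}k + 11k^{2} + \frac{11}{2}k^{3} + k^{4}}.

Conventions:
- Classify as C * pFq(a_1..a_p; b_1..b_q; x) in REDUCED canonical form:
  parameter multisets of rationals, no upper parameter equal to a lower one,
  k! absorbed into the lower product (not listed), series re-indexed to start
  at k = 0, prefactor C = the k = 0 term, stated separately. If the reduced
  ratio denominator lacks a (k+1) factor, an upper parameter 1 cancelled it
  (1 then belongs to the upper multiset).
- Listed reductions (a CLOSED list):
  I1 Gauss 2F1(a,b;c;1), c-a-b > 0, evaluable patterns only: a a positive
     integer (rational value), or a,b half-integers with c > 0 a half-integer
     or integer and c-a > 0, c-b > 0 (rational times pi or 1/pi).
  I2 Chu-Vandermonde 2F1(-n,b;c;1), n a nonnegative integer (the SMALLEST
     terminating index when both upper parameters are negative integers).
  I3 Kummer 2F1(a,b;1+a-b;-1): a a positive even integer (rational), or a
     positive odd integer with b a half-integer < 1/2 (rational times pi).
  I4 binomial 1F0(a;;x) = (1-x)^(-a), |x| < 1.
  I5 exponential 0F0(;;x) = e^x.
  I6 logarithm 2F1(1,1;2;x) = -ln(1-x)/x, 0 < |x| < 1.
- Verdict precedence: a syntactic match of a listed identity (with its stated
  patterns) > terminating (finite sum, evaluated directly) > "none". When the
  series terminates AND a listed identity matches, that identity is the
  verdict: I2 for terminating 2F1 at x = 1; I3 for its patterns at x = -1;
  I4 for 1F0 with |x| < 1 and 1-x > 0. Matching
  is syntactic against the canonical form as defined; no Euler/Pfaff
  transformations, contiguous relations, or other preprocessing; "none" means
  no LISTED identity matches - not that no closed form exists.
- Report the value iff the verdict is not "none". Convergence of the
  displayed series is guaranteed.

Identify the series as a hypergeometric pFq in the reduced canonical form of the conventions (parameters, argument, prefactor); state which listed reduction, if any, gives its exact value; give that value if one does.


Reduced: x = -\frac{1}{6}, 2F1, upper = {\frac{1}{3}, \frac{11}{2}}, lower = {2}, C = \frac{3}{2}. Verdict: none. No listed pattern accepts 2F1(\frac{1}{3}, \frac{11}{2}; 2; -\frac{1}{6}).

The tell: t_0 = \frac{3}{2} here, and roots of the ratio polynomials (prefactor 3/2) are the negated parameters.
Ratio: r(k) = -\frac{1}{6} * (k+\frac{1}{3}) (k+\frac{11}{2}) / [(k+2) (k+1)] - rational; roots negated = parameters, x = -\frac{1}{6}, C = \frac{3}{2}.


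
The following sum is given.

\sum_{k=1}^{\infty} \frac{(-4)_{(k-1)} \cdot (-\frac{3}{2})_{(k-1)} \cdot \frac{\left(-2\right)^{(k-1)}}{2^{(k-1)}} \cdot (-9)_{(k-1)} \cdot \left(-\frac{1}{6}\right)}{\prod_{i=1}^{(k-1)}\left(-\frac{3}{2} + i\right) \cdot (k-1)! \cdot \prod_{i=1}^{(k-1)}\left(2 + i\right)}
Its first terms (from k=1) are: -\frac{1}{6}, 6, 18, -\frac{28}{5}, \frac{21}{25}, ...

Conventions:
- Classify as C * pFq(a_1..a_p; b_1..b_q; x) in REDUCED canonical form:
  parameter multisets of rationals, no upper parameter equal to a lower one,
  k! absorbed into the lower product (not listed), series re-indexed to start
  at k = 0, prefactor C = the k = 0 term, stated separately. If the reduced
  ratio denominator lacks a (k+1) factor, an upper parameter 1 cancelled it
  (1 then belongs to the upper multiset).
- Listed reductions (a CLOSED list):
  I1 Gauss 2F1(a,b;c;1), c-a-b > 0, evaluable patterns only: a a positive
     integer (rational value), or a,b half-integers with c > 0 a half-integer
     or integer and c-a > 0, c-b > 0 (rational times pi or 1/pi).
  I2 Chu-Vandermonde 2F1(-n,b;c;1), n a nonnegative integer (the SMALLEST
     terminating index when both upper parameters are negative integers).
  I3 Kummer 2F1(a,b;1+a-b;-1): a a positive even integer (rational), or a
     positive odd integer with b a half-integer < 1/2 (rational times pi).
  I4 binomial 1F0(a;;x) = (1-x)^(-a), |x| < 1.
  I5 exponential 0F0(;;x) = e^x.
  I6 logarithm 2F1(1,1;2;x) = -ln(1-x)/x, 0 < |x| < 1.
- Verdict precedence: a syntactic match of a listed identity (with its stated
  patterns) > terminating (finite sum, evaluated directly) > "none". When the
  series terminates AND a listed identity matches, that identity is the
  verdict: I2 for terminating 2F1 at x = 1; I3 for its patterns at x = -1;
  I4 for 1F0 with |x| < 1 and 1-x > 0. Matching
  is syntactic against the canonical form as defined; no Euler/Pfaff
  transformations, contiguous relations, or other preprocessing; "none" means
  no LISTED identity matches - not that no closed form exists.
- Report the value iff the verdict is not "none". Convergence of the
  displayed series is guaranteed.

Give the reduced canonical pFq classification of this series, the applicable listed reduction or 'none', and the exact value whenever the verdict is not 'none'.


Classification (C = -\frac{1}{6}): 3F2 with upper {-9, -4, -\frac{3}{2}}, lower {-\frac{1}{2}, 3}, argument x = -1. Verdict: terminating - no listed pattern fits, but -4 in the upper list cuts the series at k = 4; direct evaluation. Value: \frac{2861}{150}.

Key observation: from the first term -\frac{1}{6}: the lower running product (C = -1/6) is a rising factorial.
Step ratio: r(k) = -1 * (k-9) (k-4) (k-\frac{3}{2}) / [(k-\frac{1}{2}) (k+3) (k+1)] - rational; roots negated = parameters, x = -1, C = -\frac{1}{6}.


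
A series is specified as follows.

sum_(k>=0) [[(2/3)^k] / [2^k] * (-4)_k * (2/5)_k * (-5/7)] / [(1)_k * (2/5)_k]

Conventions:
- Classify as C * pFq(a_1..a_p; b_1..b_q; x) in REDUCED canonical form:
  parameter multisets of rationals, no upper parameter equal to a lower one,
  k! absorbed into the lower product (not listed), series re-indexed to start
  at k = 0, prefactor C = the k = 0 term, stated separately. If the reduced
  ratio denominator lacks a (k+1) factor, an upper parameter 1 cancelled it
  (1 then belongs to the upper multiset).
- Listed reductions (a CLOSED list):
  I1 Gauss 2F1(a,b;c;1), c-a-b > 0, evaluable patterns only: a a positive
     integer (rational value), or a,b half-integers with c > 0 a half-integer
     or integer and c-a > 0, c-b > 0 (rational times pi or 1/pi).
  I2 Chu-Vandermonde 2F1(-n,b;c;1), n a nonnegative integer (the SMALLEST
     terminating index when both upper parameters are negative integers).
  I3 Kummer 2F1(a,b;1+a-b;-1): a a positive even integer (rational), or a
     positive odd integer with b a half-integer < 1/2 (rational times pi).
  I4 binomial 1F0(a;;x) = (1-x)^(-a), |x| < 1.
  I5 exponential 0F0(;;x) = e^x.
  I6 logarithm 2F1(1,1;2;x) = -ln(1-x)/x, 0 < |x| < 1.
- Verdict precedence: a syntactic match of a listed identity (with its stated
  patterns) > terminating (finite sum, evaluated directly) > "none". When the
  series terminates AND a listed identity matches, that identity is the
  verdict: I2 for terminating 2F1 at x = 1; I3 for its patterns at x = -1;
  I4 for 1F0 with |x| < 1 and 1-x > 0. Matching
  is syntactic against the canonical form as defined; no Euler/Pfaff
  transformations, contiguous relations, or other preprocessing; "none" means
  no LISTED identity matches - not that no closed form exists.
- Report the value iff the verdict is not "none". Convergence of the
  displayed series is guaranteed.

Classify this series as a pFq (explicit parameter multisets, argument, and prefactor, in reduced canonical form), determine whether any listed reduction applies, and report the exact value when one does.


At argument 1/3: a 1F0 with upper {-4}, lower {-}, scaled by C = -5/7. Verdict (x = 1/3): binomial (I4) applies (the 1F0 binomial series: exponent 4, x = 1/3). Value: -80/567.

Structural cue: from the first term -5/7: (1)_k (C = -5/7) is k! itself.
Step ratio: r(k) = (1/3) * (k-4) / [(k+1)] - rational in k. x = (1/3); t_0 = -5/7; negate the roots.


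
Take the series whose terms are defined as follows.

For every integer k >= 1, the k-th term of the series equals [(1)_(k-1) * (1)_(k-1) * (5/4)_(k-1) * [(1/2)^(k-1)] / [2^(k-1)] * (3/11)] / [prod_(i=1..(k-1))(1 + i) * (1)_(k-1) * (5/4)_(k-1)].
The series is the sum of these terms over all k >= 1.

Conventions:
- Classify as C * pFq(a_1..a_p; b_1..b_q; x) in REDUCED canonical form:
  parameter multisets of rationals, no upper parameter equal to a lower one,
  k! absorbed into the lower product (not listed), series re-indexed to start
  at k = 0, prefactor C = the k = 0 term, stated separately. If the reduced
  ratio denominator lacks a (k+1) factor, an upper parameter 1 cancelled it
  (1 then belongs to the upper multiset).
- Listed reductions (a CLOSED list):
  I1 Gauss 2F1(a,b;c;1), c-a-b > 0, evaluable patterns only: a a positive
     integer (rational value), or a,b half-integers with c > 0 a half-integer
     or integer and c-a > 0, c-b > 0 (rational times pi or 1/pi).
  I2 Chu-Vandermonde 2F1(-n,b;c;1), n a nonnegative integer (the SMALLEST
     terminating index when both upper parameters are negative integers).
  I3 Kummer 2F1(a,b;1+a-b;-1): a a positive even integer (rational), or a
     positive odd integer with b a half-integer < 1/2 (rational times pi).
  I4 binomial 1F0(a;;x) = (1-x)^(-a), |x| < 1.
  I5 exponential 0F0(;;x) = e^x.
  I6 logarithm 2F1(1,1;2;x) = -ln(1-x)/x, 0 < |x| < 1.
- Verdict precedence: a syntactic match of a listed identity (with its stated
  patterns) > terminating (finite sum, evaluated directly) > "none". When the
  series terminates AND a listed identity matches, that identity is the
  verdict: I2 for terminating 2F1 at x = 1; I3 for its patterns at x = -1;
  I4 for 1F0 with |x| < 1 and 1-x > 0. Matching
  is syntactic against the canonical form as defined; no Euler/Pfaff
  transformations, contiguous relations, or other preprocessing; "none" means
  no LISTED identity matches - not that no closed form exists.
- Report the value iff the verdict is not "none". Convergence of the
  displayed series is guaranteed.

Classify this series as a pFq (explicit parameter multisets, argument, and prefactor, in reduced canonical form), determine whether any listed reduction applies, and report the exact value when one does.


Classification (C = 3/11): 2F1 with upper {1, 1}, lower {2}, argument x = 1/4. Verdict at x = 1/4: the I6 logarithm reduction matches (the logarithm: parameters (1,1;2), x = 1/4). Exact value: (-12/11) * ln(3/4).

First insight: from the first term 3/11: the parameter 5/4 appears in both the upper and lower lists and cancels.
Ratio: r(k) = (1/4) * (k+1) (k+1) / [(k+2) (k+1)] - poly over poly, x = (1/4) from leading terms; C = 3/11 at k = 0.


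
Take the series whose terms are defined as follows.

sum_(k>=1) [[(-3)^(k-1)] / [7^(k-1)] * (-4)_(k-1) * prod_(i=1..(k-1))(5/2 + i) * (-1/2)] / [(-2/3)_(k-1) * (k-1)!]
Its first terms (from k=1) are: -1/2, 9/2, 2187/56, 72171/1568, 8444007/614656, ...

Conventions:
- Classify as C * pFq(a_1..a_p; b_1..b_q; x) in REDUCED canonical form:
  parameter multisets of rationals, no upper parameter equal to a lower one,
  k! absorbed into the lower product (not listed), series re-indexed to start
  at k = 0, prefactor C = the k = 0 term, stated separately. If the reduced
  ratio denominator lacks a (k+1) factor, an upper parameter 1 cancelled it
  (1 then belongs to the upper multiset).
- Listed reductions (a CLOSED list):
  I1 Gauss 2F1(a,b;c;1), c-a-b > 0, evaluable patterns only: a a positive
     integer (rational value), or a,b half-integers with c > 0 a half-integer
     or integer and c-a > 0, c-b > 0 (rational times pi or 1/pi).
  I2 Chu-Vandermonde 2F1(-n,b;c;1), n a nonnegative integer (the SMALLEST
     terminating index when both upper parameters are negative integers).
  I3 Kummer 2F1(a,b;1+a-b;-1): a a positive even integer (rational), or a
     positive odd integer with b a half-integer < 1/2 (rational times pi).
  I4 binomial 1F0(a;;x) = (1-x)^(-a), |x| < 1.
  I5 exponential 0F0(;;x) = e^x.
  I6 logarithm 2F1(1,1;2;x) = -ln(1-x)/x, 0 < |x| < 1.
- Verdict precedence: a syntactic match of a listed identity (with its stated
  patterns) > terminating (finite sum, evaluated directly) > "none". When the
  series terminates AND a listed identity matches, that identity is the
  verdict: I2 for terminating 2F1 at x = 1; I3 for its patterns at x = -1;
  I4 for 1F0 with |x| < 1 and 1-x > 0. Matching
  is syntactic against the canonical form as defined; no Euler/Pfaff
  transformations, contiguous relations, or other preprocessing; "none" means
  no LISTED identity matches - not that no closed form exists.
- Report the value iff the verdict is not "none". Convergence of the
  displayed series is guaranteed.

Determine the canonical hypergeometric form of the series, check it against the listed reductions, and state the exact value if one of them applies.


Prefactor -1/2, argument -3/7: 2F1 with upper {-4, 7/2} over lower {-2/3}. Verdict: terminating at k = 4: the factor (-4)_k kills every later term; summing the 5 survivors is exact. Value: 63198175/614656.

Key observation: t_0 = -1/2 here, and the running product (prefactor -1/2) telescopes to a rising factorial.
Term ratio: r(k) = (-3/7) * (k-4) (k+7/2) / [(k-2/3) (k+1)] - rational; roots negated = parameters, x = (-3/7), C = -1/2.


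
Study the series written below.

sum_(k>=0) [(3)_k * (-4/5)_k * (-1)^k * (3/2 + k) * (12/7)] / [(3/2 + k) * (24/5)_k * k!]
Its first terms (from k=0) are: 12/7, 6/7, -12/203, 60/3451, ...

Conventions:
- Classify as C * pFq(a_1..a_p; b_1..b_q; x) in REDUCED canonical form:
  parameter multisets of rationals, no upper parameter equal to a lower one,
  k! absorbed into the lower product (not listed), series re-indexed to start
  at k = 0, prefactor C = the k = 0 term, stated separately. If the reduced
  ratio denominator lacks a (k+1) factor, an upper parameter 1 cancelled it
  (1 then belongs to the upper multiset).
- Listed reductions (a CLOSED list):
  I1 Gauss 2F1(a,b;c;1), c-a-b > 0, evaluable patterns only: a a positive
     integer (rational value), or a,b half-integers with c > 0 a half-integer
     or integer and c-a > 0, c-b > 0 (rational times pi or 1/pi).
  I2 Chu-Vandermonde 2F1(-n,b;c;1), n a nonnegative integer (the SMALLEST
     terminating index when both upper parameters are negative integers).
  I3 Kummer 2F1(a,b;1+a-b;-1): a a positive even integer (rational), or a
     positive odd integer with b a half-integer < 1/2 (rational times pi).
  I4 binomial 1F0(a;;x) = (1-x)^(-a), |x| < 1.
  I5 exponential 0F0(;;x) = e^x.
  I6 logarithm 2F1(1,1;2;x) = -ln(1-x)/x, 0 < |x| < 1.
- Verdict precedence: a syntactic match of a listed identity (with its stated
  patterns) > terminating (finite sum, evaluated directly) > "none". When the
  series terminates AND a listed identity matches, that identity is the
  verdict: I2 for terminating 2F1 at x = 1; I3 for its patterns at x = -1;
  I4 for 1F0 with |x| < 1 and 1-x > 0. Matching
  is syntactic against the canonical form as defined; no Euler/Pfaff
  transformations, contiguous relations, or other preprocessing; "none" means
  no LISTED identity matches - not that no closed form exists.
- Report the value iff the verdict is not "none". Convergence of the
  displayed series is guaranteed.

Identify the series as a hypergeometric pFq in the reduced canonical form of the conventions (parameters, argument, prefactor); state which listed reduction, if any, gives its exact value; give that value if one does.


The series (x = -1) is 2F1: upper {-4/5, 3}, lower {24/5}, prefactor 12/7. Verdict: none (x = -1): each listed identity misses the multisets {-4/5, 3} ; {24/5}.

Key observation: t_0 being 12/7, k + 3/2 divides numerator and denominator alike; C = 12/7 after cancelling.
Ratio: r(k) = (-1) * (k-4/5) (k+3) / [(k+24/5) (k+1)] - rational; roots negated = parameters, x = (-1), C = 12/7.


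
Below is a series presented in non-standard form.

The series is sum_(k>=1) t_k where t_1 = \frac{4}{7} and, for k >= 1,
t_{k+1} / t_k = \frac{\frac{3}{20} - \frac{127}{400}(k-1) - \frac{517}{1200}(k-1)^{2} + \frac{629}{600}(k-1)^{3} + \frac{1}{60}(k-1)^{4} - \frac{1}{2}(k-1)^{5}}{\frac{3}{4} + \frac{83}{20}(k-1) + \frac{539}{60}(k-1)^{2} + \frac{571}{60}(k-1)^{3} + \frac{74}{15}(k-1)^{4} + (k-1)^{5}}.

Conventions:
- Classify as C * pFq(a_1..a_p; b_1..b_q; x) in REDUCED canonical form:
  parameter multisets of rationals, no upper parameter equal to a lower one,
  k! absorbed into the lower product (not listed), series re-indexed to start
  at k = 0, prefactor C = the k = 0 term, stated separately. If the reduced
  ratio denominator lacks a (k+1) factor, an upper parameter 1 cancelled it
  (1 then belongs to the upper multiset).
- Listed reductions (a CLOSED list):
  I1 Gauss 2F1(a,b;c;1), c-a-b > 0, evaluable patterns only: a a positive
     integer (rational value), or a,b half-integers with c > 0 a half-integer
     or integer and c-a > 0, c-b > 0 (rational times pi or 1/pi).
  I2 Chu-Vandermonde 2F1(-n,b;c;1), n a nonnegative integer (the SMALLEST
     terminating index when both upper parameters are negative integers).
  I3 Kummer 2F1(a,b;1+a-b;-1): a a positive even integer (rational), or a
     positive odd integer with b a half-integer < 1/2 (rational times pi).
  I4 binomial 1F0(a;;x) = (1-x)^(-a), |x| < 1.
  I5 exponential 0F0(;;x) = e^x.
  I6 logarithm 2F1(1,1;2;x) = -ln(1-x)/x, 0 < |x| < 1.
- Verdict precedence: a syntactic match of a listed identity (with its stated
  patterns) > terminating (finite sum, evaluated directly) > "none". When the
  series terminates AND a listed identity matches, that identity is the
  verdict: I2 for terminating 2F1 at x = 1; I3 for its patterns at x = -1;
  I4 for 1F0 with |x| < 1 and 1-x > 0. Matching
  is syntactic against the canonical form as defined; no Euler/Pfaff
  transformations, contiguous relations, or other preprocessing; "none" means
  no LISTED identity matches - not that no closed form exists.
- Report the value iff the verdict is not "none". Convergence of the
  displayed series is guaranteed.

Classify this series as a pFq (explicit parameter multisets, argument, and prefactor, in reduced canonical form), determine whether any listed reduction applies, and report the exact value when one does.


Classification (C = \frac{4}{7}): 3F2 with upper {-\frac{5}{6}, -\frac{4}{5}, -\frac{1}{2}}, lower {\frac{5}{6}, 1}, argument x = -\frac{1}{2}. Verdict: none. Every listed pattern misses the 3F2 form at -\frac{1}{2}, upper {-\frac{5}{6}, -\frac{4}{5}, -\frac{1}{2}}.

Structural cue: t_0 = \frac{4}{7} here, and the parameter 3/5 appears in both the upper and lower lists and cancels (alongside the other common factor).
Adjacent-term ratio: r(k) = -\frac{1}{2} * (k-\frac{5}{6}) (k-\frac{4}{5}) (k-\frac{1}{2}) / [(k+\frac{5}{6}) (k+1) (k+1)] - rational in k, leading ratio -\frac{1}{2}; with t_0 = \frac{4}{7}, classification follows.


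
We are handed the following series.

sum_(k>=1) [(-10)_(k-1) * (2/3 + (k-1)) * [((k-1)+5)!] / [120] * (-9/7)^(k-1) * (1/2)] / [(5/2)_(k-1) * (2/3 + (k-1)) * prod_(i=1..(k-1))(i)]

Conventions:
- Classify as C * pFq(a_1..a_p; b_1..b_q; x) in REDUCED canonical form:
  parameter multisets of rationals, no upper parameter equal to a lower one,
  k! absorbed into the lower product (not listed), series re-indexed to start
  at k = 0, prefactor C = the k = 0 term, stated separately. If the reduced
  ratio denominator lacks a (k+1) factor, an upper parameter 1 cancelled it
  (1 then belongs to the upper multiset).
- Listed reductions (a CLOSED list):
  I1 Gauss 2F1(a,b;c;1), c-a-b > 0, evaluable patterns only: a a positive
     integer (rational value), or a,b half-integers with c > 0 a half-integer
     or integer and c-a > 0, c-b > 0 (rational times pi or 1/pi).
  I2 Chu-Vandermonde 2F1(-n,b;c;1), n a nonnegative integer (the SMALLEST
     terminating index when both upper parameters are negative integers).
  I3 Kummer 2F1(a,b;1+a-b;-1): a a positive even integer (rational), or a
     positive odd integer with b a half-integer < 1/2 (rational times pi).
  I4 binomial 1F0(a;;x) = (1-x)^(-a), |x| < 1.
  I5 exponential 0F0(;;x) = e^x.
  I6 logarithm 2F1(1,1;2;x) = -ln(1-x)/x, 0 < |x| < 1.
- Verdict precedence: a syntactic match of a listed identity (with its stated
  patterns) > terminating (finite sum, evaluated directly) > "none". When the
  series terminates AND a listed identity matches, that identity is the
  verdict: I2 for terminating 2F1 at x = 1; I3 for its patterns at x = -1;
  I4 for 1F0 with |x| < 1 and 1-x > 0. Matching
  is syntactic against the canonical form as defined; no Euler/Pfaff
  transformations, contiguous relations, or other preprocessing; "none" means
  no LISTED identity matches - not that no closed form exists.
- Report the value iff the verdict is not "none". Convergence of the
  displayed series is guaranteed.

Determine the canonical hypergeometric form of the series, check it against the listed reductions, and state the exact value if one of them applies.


The tell: with t_0 = 1/2, the product of the first k integers (prefactor 1/2) is k!.
Ratio: r(k) = (-9/7) * (k-10) (k+6) / [(k+5/2) (k+1)] - rational in k, leading ratio (-9/7); with t_0 = 1/2, classification follows.

x = -9/7 here; the reduced form reads 2F1, upper {-10, 6}, lower {5/2}, C = 1/2. Verdict: terminating - upper -10 stops the sum at k = 10; the 11 terms are added exactly. Sum: 36022188279632258267/600173466698806.


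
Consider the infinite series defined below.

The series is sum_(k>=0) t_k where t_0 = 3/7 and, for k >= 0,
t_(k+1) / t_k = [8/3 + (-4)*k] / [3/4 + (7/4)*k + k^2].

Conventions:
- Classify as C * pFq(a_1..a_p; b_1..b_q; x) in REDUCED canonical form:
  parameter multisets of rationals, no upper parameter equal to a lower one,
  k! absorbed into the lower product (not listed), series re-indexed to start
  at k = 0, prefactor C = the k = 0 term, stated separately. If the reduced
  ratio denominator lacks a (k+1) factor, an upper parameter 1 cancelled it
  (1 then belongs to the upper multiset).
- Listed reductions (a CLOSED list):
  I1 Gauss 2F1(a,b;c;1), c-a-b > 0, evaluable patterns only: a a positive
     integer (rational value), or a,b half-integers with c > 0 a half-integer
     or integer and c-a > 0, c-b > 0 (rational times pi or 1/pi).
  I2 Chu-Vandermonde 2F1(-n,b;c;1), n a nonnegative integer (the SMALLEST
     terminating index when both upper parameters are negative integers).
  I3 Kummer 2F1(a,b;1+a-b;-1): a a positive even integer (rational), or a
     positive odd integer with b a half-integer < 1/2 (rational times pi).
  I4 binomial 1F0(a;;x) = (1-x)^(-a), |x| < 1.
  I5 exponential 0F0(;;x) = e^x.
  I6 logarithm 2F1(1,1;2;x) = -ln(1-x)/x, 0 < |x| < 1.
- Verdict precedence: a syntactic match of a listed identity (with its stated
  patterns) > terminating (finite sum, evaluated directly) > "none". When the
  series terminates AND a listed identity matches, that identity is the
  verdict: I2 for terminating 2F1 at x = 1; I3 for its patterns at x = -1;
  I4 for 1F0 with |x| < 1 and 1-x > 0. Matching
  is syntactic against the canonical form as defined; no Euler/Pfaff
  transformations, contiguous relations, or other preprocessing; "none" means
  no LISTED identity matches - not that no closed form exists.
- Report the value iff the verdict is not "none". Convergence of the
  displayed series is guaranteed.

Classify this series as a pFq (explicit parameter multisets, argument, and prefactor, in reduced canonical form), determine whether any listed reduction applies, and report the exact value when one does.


At argument -4: a 1F1 with upper {-2/3}, lower {3/4}, scaled by C = 3/7. Verdict: none. No listed pattern accepts 1F1(-2/3; 3/4; -4).

Key step: t_0 = 3/7 here, and the expanded ratio factors over Q; prefactor 3/7, roots give parameters.
Consecutive-term ratio: r(k) = (-4) * (k-2/3) / [(k+3/4) (k+1)] ; factor over Q: parameters, x = (-4), and C = 3/7.


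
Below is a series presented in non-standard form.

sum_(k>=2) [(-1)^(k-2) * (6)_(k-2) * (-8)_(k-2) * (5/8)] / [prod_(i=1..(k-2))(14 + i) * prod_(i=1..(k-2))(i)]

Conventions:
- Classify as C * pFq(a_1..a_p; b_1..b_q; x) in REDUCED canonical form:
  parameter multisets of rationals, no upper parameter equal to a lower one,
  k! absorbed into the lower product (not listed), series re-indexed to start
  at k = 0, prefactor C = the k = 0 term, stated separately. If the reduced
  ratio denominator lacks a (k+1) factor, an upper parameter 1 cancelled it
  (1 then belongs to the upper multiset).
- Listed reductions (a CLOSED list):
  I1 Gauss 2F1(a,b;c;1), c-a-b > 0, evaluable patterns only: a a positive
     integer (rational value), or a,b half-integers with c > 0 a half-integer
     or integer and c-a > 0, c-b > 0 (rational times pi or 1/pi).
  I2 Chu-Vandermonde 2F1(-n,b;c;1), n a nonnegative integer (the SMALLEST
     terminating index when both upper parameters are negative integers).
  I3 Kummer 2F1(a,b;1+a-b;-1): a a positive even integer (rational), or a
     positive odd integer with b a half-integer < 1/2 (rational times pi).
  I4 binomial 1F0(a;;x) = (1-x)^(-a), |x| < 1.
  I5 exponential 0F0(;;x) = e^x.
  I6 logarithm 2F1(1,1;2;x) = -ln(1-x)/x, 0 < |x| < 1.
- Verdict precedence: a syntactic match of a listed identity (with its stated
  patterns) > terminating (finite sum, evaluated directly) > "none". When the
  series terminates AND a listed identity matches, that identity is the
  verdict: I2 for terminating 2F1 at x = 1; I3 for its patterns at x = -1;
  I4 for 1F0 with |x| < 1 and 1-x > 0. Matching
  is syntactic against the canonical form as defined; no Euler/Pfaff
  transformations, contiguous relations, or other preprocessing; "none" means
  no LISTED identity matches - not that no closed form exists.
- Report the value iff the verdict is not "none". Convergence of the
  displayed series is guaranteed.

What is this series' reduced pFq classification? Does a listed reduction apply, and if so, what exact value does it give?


First insight: from the first term 5/8: the lower running product (prefactor 5/8) is a rising factorial.
Consecutive-term ratio: r(k) = (-1) * (k-8) (k+6) / [(k+15) (k+1)] - rational in k, leading ratio (-1); with t_0 = 5/8, classification follows.

Canonical form: C = 5/8 times 2F1 with upper {-8, 6}, lower {15}, x = -1. Verdict: Kummer (I3) applies (x = -1; c = 15 equals 1+a-b for upper {-8, 6}: listed pattern). Its exact value is 91/8.
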